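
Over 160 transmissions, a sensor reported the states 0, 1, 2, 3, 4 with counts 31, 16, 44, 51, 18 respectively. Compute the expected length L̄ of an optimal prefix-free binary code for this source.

2.2125 bits/symbol

Probabilities are the counts divided by 160.
Repeatedly combine the two least-probable nodes; the expected code length is the sum of the merged weights.
merge 1/10 + 9/80 → 17/80
merge 31/160 + 17/80 → 13/32
merge 11/40 + 51/160 → 19/32
merge 13/32 + 19/32 → 1
L = 17/80 + 13/32 + 19/32 + 1 = 177/80 = 2.2125 bits/symbol.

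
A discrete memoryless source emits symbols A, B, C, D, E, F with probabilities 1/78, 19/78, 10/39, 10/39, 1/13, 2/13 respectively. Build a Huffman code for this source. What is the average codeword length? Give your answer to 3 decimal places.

Repeatedly combine the two least-probable nodes; the expected code length is the sum of the merged weights.
merge 1/78 + 1/13 → 7/78
merge 7/78 + 2/13 → 19/78
merge 19/78 + 19/78 → 19/39
merge 10/39 + 10/39 → 20/39
merge 19/39 + 20/39 → 1
L = 7/78 + 19/78 + 19/39 + 20/39 + 1 = 7/3 ≈ 2.333 bits/symbol.

2.333 bits/symbol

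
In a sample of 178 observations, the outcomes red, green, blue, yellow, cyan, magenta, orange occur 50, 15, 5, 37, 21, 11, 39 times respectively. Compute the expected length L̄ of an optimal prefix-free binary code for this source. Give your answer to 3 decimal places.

Probabilities are the counts divided by 178.
Repeatedly combine the two least-probable nodes; the expected code length is the sum of the merged weights.
merge 5/178 + 11/178 → 8/89
merge 15/178 + 8/89 → 31/178
merge 21/178 + 31/178 → 26/89
merge 37/178 + 39/178 → 38/89
merge 25/89 + 26/89 → 51/89
merge 38/89 + 51/89 → 1
L = 8/89 + 31/178 + 26/89 + 38/89 + 51/89 + 1 = 455/178 ≈ 2.556 bits/symbol.

2.556 bits/symbol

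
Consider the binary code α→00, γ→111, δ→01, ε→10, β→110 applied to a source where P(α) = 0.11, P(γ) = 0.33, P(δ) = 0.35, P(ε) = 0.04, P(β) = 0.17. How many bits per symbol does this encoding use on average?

2.5 bits/symbol

L̄ = Σ pᵢ·ℓᵢ = 0.11·2 + 0.33·3 + 0.35·2 + 0.04·2 + 0.17·3 = 2.5 bits/symbol.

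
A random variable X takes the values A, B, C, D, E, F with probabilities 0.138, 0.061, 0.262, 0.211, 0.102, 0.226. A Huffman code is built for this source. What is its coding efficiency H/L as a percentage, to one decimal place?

99.1%

Entropy H = −Σ p log₂ p ≈ 2.4412 bits.
Huffman merges: 61/1000+51/500→163/1000; 69/500+163/1000→301/1000; 211/1000+113/500→437/1000; 131/500+301/1000→563/1000; 437/1000+563/1000→1. L = 308/125 ≈ 2.4640.
Efficiency = H/L = 2.4412/2.4640 = 99.1%.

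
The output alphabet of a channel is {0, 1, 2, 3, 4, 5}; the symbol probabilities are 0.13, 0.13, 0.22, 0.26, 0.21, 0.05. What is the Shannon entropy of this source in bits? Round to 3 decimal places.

H = −Σ pᵢ log₂ pᵢ.
−0.13·log₂(0.13) = 0.3826
−0.13·log₂(0.13) = 0.3826
−0.22·log₂(0.22) = 0.4806
−0.26·log₂(0.26) = 0.5053
−0.21·log₂(0.21) = 0.4728
−0.05·log₂(0.05) = 0.2161
Sum ≈ 2.4401 → 2.440 bits.

2.440 bits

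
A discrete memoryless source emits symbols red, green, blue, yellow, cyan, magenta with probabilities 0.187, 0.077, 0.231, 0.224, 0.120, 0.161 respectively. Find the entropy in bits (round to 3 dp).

2.500 bits

H = −Σ pᵢ log₂ pᵢ.
−0.187·log₂(0.187) = 0.4523
−0.077·log₂(0.077) = 0.2848
−0.231·log₂(0.231) = 0.4883
−0.224·log₂(0.224) = 0.4835
−0.120·log₂(0.120) = 0.3671
−0.161·log₂(0.161) = 0.4242
Sum ≈ 2.5003 → 2.500 bits.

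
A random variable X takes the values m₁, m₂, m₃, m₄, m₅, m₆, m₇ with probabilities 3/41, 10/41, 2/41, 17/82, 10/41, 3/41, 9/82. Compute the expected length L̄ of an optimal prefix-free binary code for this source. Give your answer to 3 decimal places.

Repeatedly combine the two least-probable nodes; the expected code length is the sum of the merged weights.
merge 2/41 + 3/41 → 5/41
merge 3/41 + 9/82 → 15/82
merge 5/41 + 15/82 → 25/82
merge 17/82 + 10/41 → 37/82
merge 10/41 + 25/82 → 45/82
merge 37/82 + 45/82 → 1
L = 5/41 + 15/82 + 25/82 + 37/82 + 45/82 + 1 = 107/41 ≈ 2.610 bits/symbol.

2.610 bits/symbol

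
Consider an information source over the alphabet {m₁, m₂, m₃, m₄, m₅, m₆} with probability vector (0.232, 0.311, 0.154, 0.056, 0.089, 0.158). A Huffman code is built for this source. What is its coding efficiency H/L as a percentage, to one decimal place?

97.9%

Entropy H = −Σ p log₂ p ≈ 2.3928 bits.
Huffman merges: 7/125+89/1000→29/200; 29/200+77/500→299/1000; 79/500+29/125→39/100; 299/1000+311/1000→61/100; 39/100+61/100→1. L = 611/250 ≈ 2.4440.
Efficiency = H/L = 2.3928/2.4440 = 97.9%.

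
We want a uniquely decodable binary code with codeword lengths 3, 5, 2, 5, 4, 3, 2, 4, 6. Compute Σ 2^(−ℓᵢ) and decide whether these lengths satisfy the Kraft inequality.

With common denominator 2^6 = 64: Σ 2^(−ℓᵢ) = 8/64 + 2/64 + 16/64 + 2/64 + 4/64 + 8/64 + 16/64 + 4/64 + 1/64 = 61/64 = 0.953125.
Kraft's inequality requires Σ ≤ 1; here Σ = 0.953125 ≤ 1, so such a prefix code exists.

0.953125; yes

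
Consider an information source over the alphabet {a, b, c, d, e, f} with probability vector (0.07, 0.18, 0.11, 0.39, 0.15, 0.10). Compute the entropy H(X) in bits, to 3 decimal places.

H = −Σ pᵢ log₂ pᵢ.
−0.07·log₂(0.07) = 0.2686
−0.18·log₂(0.18) = 0.4453
−0.11·log₂(0.11) = 0.3503
−0.39·log₂(0.39) = 0.5298
−0.15·log₂(0.15) = 0.4105
−0.10·log₂(0.10) = 0.3322
Sum ≈ 2.3367 → 2.337 bits.

2.337 bits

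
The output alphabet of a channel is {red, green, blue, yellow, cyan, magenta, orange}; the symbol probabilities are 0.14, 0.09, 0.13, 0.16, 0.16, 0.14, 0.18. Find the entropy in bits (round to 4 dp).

H = −Σ pᵢ log₂ pᵢ.
−0.14·log₂(0.14) = 0.3971
−0.09·log₂(0.09) = 0.3127
−0.13·log₂(0.13) = 0.3826
−0.16·log₂(0.16) = 0.4230
−0.16·log₂(0.16) = 0.4230
−0.14·log₂(0.14) = 0.3971
−0.18·log₂(0.18) = 0.4453
Sum ≈ 2.7809 → 2.7809 bits.

2.7809 bits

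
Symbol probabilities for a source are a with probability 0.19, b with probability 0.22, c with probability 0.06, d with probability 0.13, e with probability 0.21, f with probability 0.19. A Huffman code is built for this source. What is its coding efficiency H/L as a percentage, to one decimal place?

96.9%

Entropy H = −Σ p log₂ p ≈ 2.4900 bits.
Huffman merges: 3/50+13/100→19/100; 19/100+19/100→19/50; 19/100+21/100→2/5; 11/50+19/50→3/5; 2/5+3/5→1. L = 257/100 ≈ 2.5700.
Efficiency = H/L = 2.4900/2.5700 = 96.9%.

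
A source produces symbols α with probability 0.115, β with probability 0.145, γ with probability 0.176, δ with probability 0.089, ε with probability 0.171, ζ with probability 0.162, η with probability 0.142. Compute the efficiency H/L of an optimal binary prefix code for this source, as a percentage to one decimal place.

Entropy H = −Σ p log₂ p ≈ 2.7755 bits.
Huffman merges: 89/1000+23/200→51/250; 71/500+29/200→287/1000; 81/500+171/1000→333/1000; 22/125+51/250→19/50; 287/1000+333/1000→31/50; 19/50+31/50→1. L = 353/125 ≈ 2.8240.
Efficiency = H/L = 2.7755/2.8240 = 98.3%.

98.3%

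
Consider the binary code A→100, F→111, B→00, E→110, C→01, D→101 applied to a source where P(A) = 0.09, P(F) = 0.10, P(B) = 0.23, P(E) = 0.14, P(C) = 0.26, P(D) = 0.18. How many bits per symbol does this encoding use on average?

L̄ = Σ pᵢ·ℓᵢ = 0.09·3 + 0.10·3 + 0.23·2 + 0.14·3 + 0.26·2 + 0.18·3 = 2.51 bits/symbol.

2.51 bits/symbol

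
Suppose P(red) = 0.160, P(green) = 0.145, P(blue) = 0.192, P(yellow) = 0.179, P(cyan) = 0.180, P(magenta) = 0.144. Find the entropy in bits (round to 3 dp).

H = −Σ pᵢ log₂ pᵢ.
−0.160·log₂(0.160) = 0.4230
−0.145·log₂(0.145) = 0.4040
−0.192·log₂(0.192) = 0.4571
−0.179·log₂(0.179) = 0.4443
−0.180·log₂(0.180) = 0.4453
−0.144·log₂(0.144) = 0.4026
Sum ≈ 2.5763 → 2.576 bits.

2.576 bits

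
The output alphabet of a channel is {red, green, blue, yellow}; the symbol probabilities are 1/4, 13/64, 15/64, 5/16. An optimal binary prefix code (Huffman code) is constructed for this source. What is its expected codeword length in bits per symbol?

2 bits/symbol

Repeatedly combine the two least-probable nodes; the expected code length is the sum of the merged weights.
merge 13/64 + 15/64 → 7/16
merge 1/4 + 5/16 → 9/16
merge 7/16 + 9/16 → 1
L = 7/16 + 9/16 + 1 = 2 bits/symbol.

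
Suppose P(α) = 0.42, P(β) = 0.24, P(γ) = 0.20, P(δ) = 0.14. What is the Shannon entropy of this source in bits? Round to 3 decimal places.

1.881 bits

H = −Σ pᵢ log₂ pᵢ.
−0.42·log₂(0.42) = 0.5256
−0.24·log₂(0.24) = 0.4941
−0.20·log₂(0.20) = 0.4644
−0.14·log₂(0.14) = 0.3971
Sum ≈ 1.8813 → 1.881 bits.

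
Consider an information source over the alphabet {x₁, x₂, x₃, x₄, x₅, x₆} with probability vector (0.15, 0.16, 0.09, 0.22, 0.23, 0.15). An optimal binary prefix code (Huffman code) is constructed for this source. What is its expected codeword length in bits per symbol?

Repeatedly combine the two least-probable nodes; the expected code length is the sum of the merged weights.
merge 9/100 + 3/20 → 6/25
merge 3/20 + 4/25 → 31/100
merge 11/50 + 23/100 → 9/20
merge 6/25 + 31/100 → 11/20
merge 9/20 + 11/20 → 1
L = 6/25 + 31/100 + 9/20 + 11/20 + 1 = 51/20 = 2.55 bits/symbol.

2.55 bits/symbol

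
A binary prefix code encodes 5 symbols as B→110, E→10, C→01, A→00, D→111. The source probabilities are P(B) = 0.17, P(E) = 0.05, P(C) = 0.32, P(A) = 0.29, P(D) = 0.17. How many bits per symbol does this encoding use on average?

L̄ = Σ pᵢ·ℓᵢ = 0.17·3 + 0.05·2 + 0.32·2 + 0.29·2 + 0.17·3 = 2.34 bits/symbol.

2.34 bits/symbol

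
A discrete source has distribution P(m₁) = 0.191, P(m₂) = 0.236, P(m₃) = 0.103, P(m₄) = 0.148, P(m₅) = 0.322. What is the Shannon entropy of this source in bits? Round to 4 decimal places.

H = −Σ pᵢ log₂ pᵢ.
−0.191·log₂(0.191) = 0.4562
−0.236·log₂(0.236) = 0.4916
−0.103·log₂(0.103) = 0.3378
−0.148·log₂(0.148) = 0.4079
−0.322·log₂(0.322) = 0.5264
Sum ≈ 2.2199 → 2.2199 bits.

2.2199 bits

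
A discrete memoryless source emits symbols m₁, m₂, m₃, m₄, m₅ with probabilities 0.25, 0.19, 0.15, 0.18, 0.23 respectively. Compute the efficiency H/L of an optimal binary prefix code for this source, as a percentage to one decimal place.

Entropy H = −Σ p log₂ p ≈ 2.2987 bits.
Huffman merges: 3/20+9/50→33/100; 19/100+23/100→21/50; 1/4+33/100→29/50; 21/50+29/50→1. L = 233/100 ≈ 2.3300.
Efficiency = H/L = 2.2987/2.3300 = 98.7%.

98.7%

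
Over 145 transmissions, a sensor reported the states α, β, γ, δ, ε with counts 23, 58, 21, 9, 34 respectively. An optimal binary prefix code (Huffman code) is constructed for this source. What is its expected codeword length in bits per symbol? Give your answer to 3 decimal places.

Probabilities are the counts divided by 145.
Repeatedly combine the two least-probable nodes; the expected code length is the sum of the merged weights.
merge 9/145 + 21/145 → 6/29
merge 23/145 + 6/29 → 53/145
merge 34/145 + 53/145 → 3/5
merge 2/5 + 3/5 → 1
L = 6/29 + 53/145 + 3/5 + 1 = 63/29 ≈ 2.172 bits/symbol.

2.172 bits/symbol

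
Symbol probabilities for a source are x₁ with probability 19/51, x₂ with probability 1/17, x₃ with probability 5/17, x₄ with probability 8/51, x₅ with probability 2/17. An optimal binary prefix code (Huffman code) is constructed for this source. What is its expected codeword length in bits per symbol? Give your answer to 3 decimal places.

Repeatedly combine the two least-probable nodes; the expected code length is the sum of the merged weights.
merge 1/17 + 2/17 → 3/17
merge 8/51 + 3/17 → 1/3
merge 5/17 + 1/3 → 32/51
merge 19/51 + 32/51 → 1
L = 3/17 + 1/3 + 32/51 + 1 = 109/51 ≈ 2.137 bits/symbol.

2.137 bits/symbol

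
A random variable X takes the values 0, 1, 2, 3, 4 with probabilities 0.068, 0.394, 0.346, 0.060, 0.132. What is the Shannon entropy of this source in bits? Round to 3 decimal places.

H = −Σ pᵢ log₂ pᵢ.
−0.068·log₂(0.068) = 0.2637
−0.394·log₂(0.394) = 0.5294
−0.346·log₂(0.346) = 0.5298
−0.060·log₂(0.060) = 0.2435
−0.132·log₂(0.132) = 0.3856
Sum ≈ 1.9521 → 1.952 bits.

1.952 bits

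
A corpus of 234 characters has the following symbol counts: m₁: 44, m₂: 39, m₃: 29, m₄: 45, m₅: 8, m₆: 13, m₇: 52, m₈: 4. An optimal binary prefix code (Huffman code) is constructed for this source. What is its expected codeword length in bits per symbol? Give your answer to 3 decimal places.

2.744 bits/symbol

Probabilities are the counts divided by 234.
Repeatedly combine the two least-probable nodes; the expected code length is the sum of the merged weights.
merge 2/117 + 4/117 → 2/39
merge 2/39 + 1/18 → 25/234
merge 25/234 + 29/234 → 3/13
merge 1/6 + 22/117 → 83/234
merge 5/26 + 2/9 → 97/234
merge 3/13 + 83/234 → 137/234
merge 97/234 + 137/234 → 1
L = 2/39 + 25/234 + 3/13 + 83/234 + 97/234 + 137/234 + 1 = 107/39 ≈ 2.744 bits/symbol.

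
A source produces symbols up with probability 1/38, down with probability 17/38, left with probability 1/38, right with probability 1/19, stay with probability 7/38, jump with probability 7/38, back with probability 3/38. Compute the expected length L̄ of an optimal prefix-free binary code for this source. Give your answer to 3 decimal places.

2.263 bits/symbol

Repeatedly combine the two least-probable nodes; the expected code length is the sum of the merged weights.
merge 1/38 + 1/38 → 1/19
merge 1/19 + 1/19 → 2/19
merge 3/38 + 2/19 → 7/38
merge 7/38 + 7/38 → 7/19
merge 7/38 + 7/19 → 21/38
merge 17/38 + 21/38 → 1
L = 1/19 + 2/19 + 7/38 + 7/19 + 21/38 + 1 = 43/19 ≈ 2.263 bits/symbol.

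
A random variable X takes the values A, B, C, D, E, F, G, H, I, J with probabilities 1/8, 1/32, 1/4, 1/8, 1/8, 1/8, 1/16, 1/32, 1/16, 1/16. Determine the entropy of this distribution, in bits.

3.0625 bits

Each probability is a power of 1/2, so log₂(1/p) is an integer.
H = Σ p·log₂(1/p) = 1/8·3 + 1/32·5 + 1/4·2 + 1/8·3 + 1/8·3 + 1/8·3 + 1/16·4 + 1/32·5 + 1/16·4 + 1/16·4 = 3.0625 bits.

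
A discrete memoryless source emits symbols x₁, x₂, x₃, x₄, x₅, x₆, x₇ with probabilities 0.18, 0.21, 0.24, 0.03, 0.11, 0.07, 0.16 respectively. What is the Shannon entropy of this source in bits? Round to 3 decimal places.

2.606 bits

H = −Σ pᵢ log₂ pᵢ.
−0.18·log₂(0.18) = 0.4453
−0.21·log₂(0.21) = 0.4728
−0.24·log₂(0.24) = 0.4941
−0.03·log₂(0.03) = 0.1518
−0.11·log₂(0.11) = 0.3503
−0.07·log₂(0.07) = 0.2686
−0.16·log₂(0.16) = 0.4230
Sum ≈ 2.6059 → 2.606 bits.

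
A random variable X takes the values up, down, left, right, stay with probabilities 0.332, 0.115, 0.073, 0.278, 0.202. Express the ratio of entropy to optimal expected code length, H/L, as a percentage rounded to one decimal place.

97.9%

Entropy H = −Σ p log₂ p ≈ 2.1422 bits.
Huffman merges: 73/1000+23/200→47/250; 47/250+101/500→39/100; 139/500+83/250→61/100; 39/100+61/100→1. L = 547/250 ≈ 2.1880.
Efficiency = H/L = 2.1422/2.1880 = 97.9%.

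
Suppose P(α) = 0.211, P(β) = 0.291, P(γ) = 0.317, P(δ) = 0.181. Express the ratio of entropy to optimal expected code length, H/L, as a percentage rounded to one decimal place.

98.2%

Entropy H = −Σ p log₂ p ≈ 1.9636 bits.
Huffman merges: 181/1000+211/1000→49/125; 291/1000+317/1000→76/125; 49/125+76/125→1. L = 2 ≈ 2.0000.
Efficiency = H/L = 1.9636/2.0000 = 98.2%.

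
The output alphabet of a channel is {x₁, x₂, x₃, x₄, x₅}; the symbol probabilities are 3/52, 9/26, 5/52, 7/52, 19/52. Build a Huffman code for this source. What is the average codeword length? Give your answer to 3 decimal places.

2.077 bits/symbol

Repeatedly combine the two least-probable nodes; the expected code length is the sum of the merged weights.
merge 3/52 + 5/52 → 2/13
merge 7/52 + 2/13 → 15/52
merge 15/52 + 9/26 → 33/52
merge 19/52 + 33/52 → 1
L = 2/13 + 15/52 + 33/52 + 1 = 27/13 ≈ 2.077 bits/symbol.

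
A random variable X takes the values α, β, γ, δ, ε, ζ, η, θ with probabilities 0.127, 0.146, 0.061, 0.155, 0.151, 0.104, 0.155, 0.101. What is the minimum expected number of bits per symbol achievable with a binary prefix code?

3 bits/symbol

Repeatedly combine the two least-probable nodes; the expected code length is the sum of the merged weights.
merge 61/1000 + 101/1000 → 81/500
merge 13/125 + 127/1000 → 231/1000
merge 73/500 + 151/1000 → 297/1000
merge 31/200 + 31/200 → 31/100
merge 81/500 + 231/1000 → 393/1000
merge 297/1000 + 31/100 → 607/1000
merge 393/1000 + 607/1000 → 1
L = 81/500 + 231/1000 + 297/1000 + 31/100 + 393/1000 + 607/1000 + 1 = 3 bits/symbol.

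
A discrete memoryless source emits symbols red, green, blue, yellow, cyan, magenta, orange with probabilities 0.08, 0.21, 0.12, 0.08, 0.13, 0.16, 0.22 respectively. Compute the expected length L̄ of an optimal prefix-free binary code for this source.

2.73 bits/symbol

Repeatedly combine the two least-probable nodes; the expected code length is the sum of the merged weights.
merge 2/25 + 2/25 → 4/25
merge 3/25 + 13/100 → 1/4
merge 4/25 + 4/25 → 8/25
merge 21/100 + 11/50 → 43/100
merge 1/4 + 8/25 → 57/100
merge 43/100 + 57/100 → 1
L = 4/25 + 1/4 + 8/25 + 43/100 + 57/100 + 1 = 273/100 = 2.73 bits/symbol.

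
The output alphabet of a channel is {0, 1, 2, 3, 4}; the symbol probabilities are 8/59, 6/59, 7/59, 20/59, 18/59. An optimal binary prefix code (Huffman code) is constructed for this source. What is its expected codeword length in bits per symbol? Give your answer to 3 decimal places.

Repeatedly combine the two least-probable nodes; the expected code length is the sum of the merged weights.
merge 6/59 + 7/59 → 13/59
merge 8/59 + 13/59 → 21/59
merge 18/59 + 20/59 → 38/59
merge 21/59 + 38/59 → 1
L = 13/59 + 21/59 + 38/59 + 1 = 131/59 ≈ 2.220 bits/symbol.

2.220 bits/symbol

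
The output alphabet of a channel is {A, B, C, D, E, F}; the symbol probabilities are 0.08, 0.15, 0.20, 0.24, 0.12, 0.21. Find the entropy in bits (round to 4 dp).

2.5005 bits

H = −Σ pᵢ log₂ pᵢ.
−0.08·log₂(0.08) = 0.2915
−0.15·log₂(0.15) = 0.4105
−0.20·log₂(0.20) = 0.4644
−0.24·log₂(0.24) = 0.4941
−0.12·log₂(0.12) = 0.3671
−0.21·log₂(0.21) = 0.4728
Sum ≈ 2.5005 → 2.5005 bits.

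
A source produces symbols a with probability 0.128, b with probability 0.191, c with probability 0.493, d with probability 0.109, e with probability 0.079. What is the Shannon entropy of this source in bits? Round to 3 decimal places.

H = −Σ pᵢ log₂ pᵢ.
−0.128·log₂(0.128) = 0.3796
−0.191·log₂(0.191) = 0.4562
−0.493·log₂(0.493) = 0.5030
−0.109·log₂(0.109) = 0.3485
−0.079·log₂(0.079) = 0.2893
Sum ≈ 1.9767 → 1.977 bits.

1.977 bits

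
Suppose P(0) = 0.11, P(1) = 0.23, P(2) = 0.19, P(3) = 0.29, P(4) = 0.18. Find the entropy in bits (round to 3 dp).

2.256 bits

H = −Σ pᵢ log₂ pᵢ.
−0.11·log₂(0.11) = 0.3503
−0.23·log₂(0.23) = 0.4877
−0.19·log₂(0.19) = 0.4552
−0.29·log₂(0.29) = 0.5179
−0.18·log₂(0.18) = 0.4453
Sum ≈ 2.2564 → 2.256 bits.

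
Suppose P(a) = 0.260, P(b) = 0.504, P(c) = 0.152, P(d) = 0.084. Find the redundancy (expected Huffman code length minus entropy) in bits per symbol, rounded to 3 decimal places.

Entropy H = −Σ p log₂ p ≈ 1.7168 bits.
Huffman merges: 21/250+19/125→59/250; 59/250+13/50→62/125; 62/125+63/125→1. L = 433/250 ≈ 1.7320.
L − H = 1.7320 − 1.7168 = 0.015 bits.

0.015 bits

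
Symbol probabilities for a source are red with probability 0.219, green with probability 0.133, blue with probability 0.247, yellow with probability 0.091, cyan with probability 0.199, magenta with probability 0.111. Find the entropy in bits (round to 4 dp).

H = −Σ pᵢ log₂ pᵢ.
−0.219·log₂(0.219) = 0.4798
−0.133·log₂(0.133) = 0.3871
−0.247·log₂(0.247) = 0.4983
−0.091·log₂(0.091) = 0.3147
−0.199·log₂(0.199) = 0.4635
−0.111·log₂(0.111) = 0.3520
Sum ≈ 2.4954 → 2.4954 bits.

2.4954 bits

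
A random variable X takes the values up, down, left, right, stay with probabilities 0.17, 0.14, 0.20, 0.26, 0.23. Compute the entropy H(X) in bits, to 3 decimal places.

2.289 bits

H = −Σ pᵢ log₂ pᵢ.
−0.17·log₂(0.17) = 0.4346
−0.14·log₂(0.14) = 0.3971
−0.20·log₂(0.20) = 0.4644
−0.26·log₂(0.26) = 0.5053
−0.23·log₂(0.23) = 0.4877
Sum ≈ 2.2890 → 2.289 bits.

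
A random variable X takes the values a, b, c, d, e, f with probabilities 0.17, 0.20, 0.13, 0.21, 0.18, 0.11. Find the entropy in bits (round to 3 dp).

2.550 bits

H = −Σ pᵢ log₂ pᵢ.
−0.17·log₂(0.17) = 0.4346
−0.20·log₂(0.20) = 0.4644
−0.13·log₂(0.13) = 0.3826
−0.21·log₂(0.21) = 0.4728
−0.18·log₂(0.18) = 0.4453
−0.11·log₂(0.11) = 0.3503
Sum ≈ 2.5500 → 2.550 bits.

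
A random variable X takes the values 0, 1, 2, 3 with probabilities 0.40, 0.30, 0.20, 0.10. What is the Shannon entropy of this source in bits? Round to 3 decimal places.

H = −Σ pᵢ log₂ pᵢ.
−0.40·log₂(0.40) = 0.5288
−0.30·log₂(0.30) = 0.5211
−0.20·log₂(0.20) = 0.4644
−0.10·log₂(0.10) = 0.3322
Sum ≈ 1.8464 → 1.846 bits.

1.846 bits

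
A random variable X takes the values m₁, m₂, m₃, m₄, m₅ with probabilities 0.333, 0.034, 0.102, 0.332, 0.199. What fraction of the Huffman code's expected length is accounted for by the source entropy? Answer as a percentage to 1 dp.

Entropy H = −Σ p log₂ p ≈ 2.0217 bits.
Huffman merges: 17/500+51/500→17/125; 17/125+199/1000→67/200; 83/250+333/1000→133/200; 67/200+133/200→1. L = 267/125 ≈ 2.1360.
Efficiency = H/L = 2.0217/2.1360 = 94.6%.

94.6%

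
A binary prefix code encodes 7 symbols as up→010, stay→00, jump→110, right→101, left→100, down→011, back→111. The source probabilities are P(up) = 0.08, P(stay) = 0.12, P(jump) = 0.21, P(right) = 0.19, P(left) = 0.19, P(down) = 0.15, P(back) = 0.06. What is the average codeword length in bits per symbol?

2.88 bits/symbol

L̄ = Σ pᵢ·ℓᵢ = 0.08·3 + 0.12·2 + 0.21·3 + 0.19·3 + 0.19·3 + 0.15·3 + 0.06·3 = 2.88 bits/symbol.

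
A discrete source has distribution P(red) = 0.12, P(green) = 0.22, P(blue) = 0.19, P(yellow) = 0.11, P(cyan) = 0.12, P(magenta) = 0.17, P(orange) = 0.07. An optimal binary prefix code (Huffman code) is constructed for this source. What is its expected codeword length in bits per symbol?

2.77 bits/symbol

Repeatedly combine the two least-probable nodes; the expected code length is the sum of the merged weights.
merge 7/100 + 11/100 → 9/50
merge 3/25 + 3/25 → 6/25
merge 17/100 + 9/50 → 7/20
merge 19/100 + 11/50 → 41/100
merge 6/25 + 7/20 → 59/100
merge 41/100 + 59/100 → 1
L = 9/50 + 6/25 + 7/20 + 41/100 + 59/100 + 1 = 277/100 = 2.77 bits/symbol.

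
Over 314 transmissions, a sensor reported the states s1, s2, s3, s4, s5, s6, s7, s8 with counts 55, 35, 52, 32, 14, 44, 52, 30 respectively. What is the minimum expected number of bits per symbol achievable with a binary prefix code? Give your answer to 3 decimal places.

Probabilities are the counts divided by 314.
Repeatedly combine the two least-probable nodes; the expected code length is the sum of the merged weights.
merge 7/157 + 15/157 → 22/157
merge 16/157 + 35/314 → 67/314
merge 22/157 + 22/157 → 44/157
merge 26/157 + 26/157 → 52/157
merge 55/314 + 67/314 → 61/157
merge 44/157 + 52/157 → 96/157
merge 61/157 + 96/157 → 1
L = 22/157 + 67/314 + 44/157 + 52/157 + 61/157 + 96/157 + 1 = 931/314 ≈ 2.965 bits/symbol.

2.965 bits/symbol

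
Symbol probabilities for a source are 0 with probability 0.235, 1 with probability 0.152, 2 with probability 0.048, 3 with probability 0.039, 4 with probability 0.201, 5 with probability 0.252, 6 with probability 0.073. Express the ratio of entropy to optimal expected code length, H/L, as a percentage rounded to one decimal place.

Entropy H = −Σ p log₂ p ≈ 2.5389 bits.
Huffman merges: 39/1000+6/125→87/1000; 73/1000+87/1000→4/25; 19/125+4/25→39/125; 201/1000+47/200→109/250; 63/250+39/125→141/250; 109/250+141/250→1. L = 2559/1000 ≈ 2.5590.
Efficiency = H/L = 2.5389/2.5590 = 99.2%.

99.2%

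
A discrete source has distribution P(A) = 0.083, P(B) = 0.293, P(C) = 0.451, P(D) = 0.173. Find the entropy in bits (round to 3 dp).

1.773 bits

H = −Σ pᵢ log₂ pᵢ.
−0.083·log₂(0.083) = 0.2980
−0.293·log₂(0.293) = 0.5189
−0.451·log₂(0.451) = 0.5181
−0.173·log₂(0.173) = 0.4379
Sum ≈ 1.7729 → 1.773 bits.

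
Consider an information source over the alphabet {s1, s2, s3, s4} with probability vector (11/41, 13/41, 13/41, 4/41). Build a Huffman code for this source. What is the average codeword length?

Repeatedly combine the two least-probable nodes; the expected code length is the sum of the merged weights.
merge 4/41 + 11/41 → 15/41
merge 13/41 + 13/41 → 26/41
merge 15/41 + 26/41 → 1
L = 15/41 + 26/41 + 1 = 2 bits/symbol.

2 bits/symbol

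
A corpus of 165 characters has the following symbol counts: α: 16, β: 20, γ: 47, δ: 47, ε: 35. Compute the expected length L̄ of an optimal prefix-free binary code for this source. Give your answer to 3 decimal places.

2.218 bits/symbol

Probabilities are the counts divided by 165.
Repeatedly combine the two least-probable nodes; the expected code length is the sum of the merged weights.
merge 16/165 + 4/33 → 12/55
merge 7/33 + 12/55 → 71/165
merge 47/165 + 47/165 → 94/165
merge 71/165 + 94/165 → 1
L = 12/55 + 71/165 + 94/165 + 1 = 122/55 ≈ 2.218 bits/symbol.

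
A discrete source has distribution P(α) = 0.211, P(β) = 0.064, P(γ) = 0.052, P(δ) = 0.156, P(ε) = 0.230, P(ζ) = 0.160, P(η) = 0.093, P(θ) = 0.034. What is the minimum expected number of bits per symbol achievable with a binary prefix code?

Repeatedly combine the two least-probable nodes; the expected code length is the sum of the merged weights.
merge 17/500 + 13/250 → 43/500
merge 8/125 + 43/500 → 3/20
merge 93/1000 + 3/20 → 243/1000
merge 39/250 + 4/25 → 79/250
merge 211/1000 + 23/100 → 441/1000
merge 243/1000 + 79/250 → 559/1000
merge 441/1000 + 559/1000 → 1
L = 43/500 + 3/20 + 243/1000 + 79/250 + 441/1000 + 559/1000 + 1 = 559/200 = 2.795 bits/symbol.

2.795 bits/symbol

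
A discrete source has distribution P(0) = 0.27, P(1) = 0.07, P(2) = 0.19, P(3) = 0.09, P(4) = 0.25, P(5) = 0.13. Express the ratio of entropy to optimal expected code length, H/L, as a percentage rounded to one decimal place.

Entropy H = −Σ p log₂ p ≈ 2.4291 bits.
Huffman merges: 7/100+9/100→4/25; 13/100+4/25→29/100; 19/100+1/4→11/25; 27/100+29/100→14/25; 11/25+14/25→1. L = 49/20 ≈ 2.4500.
Efficiency = H/L = 2.4291/2.4500 = 99.1%.

99.1%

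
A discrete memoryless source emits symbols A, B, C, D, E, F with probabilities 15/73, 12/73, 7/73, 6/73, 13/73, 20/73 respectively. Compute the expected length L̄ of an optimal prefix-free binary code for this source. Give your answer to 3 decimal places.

2.521 bits/symbol

Repeatedly combine the two least-probable nodes; the expected code length is the sum of the merged weights.
merge 6/73 + 7/73 → 13/73
merge 12/73 + 13/73 → 25/73
merge 13/73 + 15/73 → 28/73
merge 20/73 + 25/73 → 45/73
merge 28/73 + 45/73 → 1
L = 13/73 + 25/73 + 28/73 + 45/73 + 1 = 184/73 ≈ 2.521 bits/symbol.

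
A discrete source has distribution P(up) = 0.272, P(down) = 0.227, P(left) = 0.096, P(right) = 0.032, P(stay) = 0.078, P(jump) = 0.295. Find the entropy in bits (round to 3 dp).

2.287 bits

H = −Σ pᵢ log₂ pᵢ.
−0.272·log₂(0.272) = 0.5109
−0.227·log₂(0.227) = 0.4856
−0.096·log₂(0.096) = 0.3246
−0.032·log₂(0.032) = 0.1589
−0.078·log₂(0.078) = 0.2871
−0.295·log₂(0.295) = 0.5196
Sum ≈ 2.2866 → 2.287 bits.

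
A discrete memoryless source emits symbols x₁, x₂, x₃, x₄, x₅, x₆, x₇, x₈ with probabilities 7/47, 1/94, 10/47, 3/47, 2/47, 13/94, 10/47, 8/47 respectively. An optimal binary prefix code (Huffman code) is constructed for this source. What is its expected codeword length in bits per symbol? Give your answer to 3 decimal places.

Repeatedly combine the two least-probable nodes; the expected code length is the sum of the merged weights.
merge 1/94 + 2/47 → 5/94
merge 5/94 + 3/47 → 11/94
merge 11/94 + 13/94 → 12/47
merge 7/47 + 8/47 → 15/47
merge 10/47 + 10/47 → 20/47
merge 12/47 + 15/47 → 27/47
merge 20/47 + 27/47 → 1
L = 5/94 + 11/94 + 12/47 + 15/47 + 20/47 + 27/47 + 1 = 129/47 ≈ 2.745 bits/symbol.

2.745 bits/symbol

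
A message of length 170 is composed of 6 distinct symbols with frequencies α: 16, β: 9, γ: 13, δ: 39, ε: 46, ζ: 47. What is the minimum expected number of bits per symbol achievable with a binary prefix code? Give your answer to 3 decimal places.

2.353 bits/symbol

Probabilities are the counts divided by 170.
Repeatedly combine the two least-probable nodes; the expected code length is the sum of the merged weights.
merge 9/170 + 13/170 → 11/85
merge 8/85 + 11/85 → 19/85
merge 19/85 + 39/170 → 77/170
merge 23/85 + 47/170 → 93/170
merge 77/170 + 93/170 → 1
L = 11/85 + 19/85 + 77/170 + 93/170 + 1 = 40/17 ≈ 2.353 bits/symbol.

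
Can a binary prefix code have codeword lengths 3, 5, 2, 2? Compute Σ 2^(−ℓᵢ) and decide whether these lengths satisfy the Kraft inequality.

With common denominator 2^5 = 32: Σ 2^(−ℓᵢ) = 4/32 + 1/32 + 8/32 + 8/32 = 21/32 = 0.65625.
Kraft's inequality requires Σ ≤ 1; here Σ = 0.65625 ≤ 1, so such a prefix code exists.

0.65625; yes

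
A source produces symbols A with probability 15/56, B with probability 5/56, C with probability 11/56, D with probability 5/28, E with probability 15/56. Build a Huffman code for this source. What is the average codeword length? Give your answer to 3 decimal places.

Repeatedly combine the two least-probable nodes; the expected code length is the sum of the merged weights.
merge 5/56 + 5/28 → 15/56
merge 11/56 + 15/56 → 13/28
merge 15/56 + 15/56 → 15/28
merge 13/28 + 15/28 → 1
L = 15/56 + 13/28 + 15/28 + 1 = 127/56 ≈ 2.268 bits/symbol.

2.268 bits/symbol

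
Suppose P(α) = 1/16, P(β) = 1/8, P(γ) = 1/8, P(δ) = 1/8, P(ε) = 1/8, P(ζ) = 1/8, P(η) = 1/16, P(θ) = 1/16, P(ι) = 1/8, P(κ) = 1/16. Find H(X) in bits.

3.25 bits

Each probability is a power of 1/2, so log₂(1/p) is an integer.
H = Σ p·log₂(1/p) = 1/16·4 + 1/8·3 + 1/8·3 + 1/8·3 + 1/8·3 + 1/8·3 + 1/16·4 + 1/16·4 + 1/8·3 + 1/16·4 = 3.25 bits.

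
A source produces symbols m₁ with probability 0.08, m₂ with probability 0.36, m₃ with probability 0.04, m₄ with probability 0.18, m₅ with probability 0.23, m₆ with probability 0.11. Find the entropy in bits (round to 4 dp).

2.2911 bits

H = −Σ pᵢ log₂ pᵢ.
−0.08·log₂(0.08) = 0.2915
−0.36·log₂(0.36) = 0.5306
−0.04·log₂(0.04) = 0.1858
−0.18·log₂(0.18) = 0.4453
−0.23·log₂(0.23) = 0.4877
−0.11·log₂(0.11) = 0.3503
Sum ≈ 2.2911 → 2.2911 bits.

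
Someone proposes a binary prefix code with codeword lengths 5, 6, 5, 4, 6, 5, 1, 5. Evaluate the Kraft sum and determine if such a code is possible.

0.71875; yes

With common denominator 2^6 = 64: Σ 2^(−ℓᵢ) = 2/64 + 1/64 + 2/64 + 4/64 + 1/64 + 2/64 + 32/64 + 2/64 = 46/64 = 0.71875.
Kraft's inequality requires Σ ≤ 1; here Σ = 0.71875 ≤ 1, so such a prefix code exists.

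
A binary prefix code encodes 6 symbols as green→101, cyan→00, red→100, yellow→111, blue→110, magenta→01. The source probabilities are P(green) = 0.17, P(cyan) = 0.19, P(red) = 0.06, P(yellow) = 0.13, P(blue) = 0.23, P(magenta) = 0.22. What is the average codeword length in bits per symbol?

2.59 bits/symbol

L̄ = Σ pᵢ·ℓᵢ = 0.17·3 + 0.19·2 + 0.06·3 + 0.13·3 + 0.23·3 + 0.22·2 = 2.59 bits/symbol.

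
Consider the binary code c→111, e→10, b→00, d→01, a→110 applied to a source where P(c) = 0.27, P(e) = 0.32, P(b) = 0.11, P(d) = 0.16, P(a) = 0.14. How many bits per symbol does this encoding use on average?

2.41 bits/symbol

L̄ = Σ pᵢ·ℓᵢ = 0.27·3 + 0.32·2 + 0.11·2 + 0.16·2 + 0.14·3 = 2.41 bits/symbol.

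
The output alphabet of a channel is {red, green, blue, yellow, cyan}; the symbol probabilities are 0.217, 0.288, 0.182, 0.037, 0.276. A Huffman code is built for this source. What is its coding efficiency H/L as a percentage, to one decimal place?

Entropy H = −Σ p log₂ p ≈ 2.1315 bits.
Huffman merges: 37/1000+91/500→219/1000; 217/1000+219/1000→109/250; 69/250+36/125→141/250; 109/250+141/250→1. L = 2219/1000 ≈ 2.2190.
Efficiency = H/L = 2.1315/2.2190 = 96.1%.

96.1%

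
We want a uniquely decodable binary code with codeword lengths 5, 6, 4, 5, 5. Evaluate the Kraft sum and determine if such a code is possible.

0.171875; yes

With common denominator 2^6 = 64: Σ 2^(−ℓᵢ) = 2/64 + 1/64 + 4/64 + 2/64 + 2/64 = 11/64 = 0.171875.
Kraft's inequality requires Σ ≤ 1; here Σ = 0.171875 ≤ 1, so such a prefix code exists.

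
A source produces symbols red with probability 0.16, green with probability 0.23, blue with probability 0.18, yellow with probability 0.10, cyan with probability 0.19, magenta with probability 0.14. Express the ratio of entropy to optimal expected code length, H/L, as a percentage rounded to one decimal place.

98.5%

Entropy H = −Σ p log₂ p ≈ 2.5405 bits.
Huffman merges: 1/10+7/50→6/25; 4/25+9/50→17/50; 19/100+23/100→21/50; 6/25+17/50→29/50; 21/50+29/50→1. L = 129/50 ≈ 2.5800.
Efficiency = H/L = 2.5405/2.5800 = 98.5%.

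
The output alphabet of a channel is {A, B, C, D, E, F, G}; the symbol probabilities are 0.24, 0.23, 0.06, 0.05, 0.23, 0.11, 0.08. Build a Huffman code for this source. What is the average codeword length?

2.6 bits/symbol

Repeatedly combine the two least-probable nodes; the expected code length is the sum of the merged weights.
merge 1/20 + 3/50 → 11/100
merge 2/25 + 11/100 → 19/100
merge 11/100 + 19/100 → 3/10
merge 23/100 + 23/100 → 23/50
merge 6/25 + 3/10 → 27/50
merge 23/50 + 27/50 → 1
L = 11/100 + 19/100 + 3/10 + 23/50 + 27/50 + 1 = 13/5 = 2.6 bits/symbol.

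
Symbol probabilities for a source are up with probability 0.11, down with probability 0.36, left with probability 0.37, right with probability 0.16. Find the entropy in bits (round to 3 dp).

H = −Σ pᵢ log₂ pᵢ.
−0.11·log₂(0.11) = 0.3503
−0.36·log₂(0.36) = 0.5306
−0.37·log₂(0.37) = 0.5307
−0.16·log₂(0.16) = 0.4230
Sum ≈ 1.8346 → 1.835 bits.

1.835 bits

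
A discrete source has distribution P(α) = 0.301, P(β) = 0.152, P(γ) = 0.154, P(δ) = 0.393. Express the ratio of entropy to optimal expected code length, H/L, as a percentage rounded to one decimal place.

Entropy H = −Σ p log₂ p ≈ 1.8797 bits.
Huffman merges: 19/125+77/500→153/500; 301/1000+153/500→607/1000; 393/1000+607/1000→1. L = 1913/1000 ≈ 1.9130.
Efficiency = H/L = 1.8797/1.9130 = 98.3%.

98.3%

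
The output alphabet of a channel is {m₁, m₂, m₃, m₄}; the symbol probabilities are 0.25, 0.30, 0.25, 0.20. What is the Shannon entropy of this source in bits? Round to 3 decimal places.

H = −Σ pᵢ log₂ pᵢ.
−0.25·log₂(0.25) = 0.5000
−0.30·log₂(0.30) = 0.5211
−0.25·log₂(0.25) = 0.5000
−0.20·log₂(0.20) = 0.4644
Sum ≈ 1.9855 → 1.985 bits.

1.985 bits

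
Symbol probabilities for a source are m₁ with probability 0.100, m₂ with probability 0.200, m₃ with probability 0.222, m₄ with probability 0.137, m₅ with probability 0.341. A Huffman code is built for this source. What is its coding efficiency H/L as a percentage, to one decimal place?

Entropy H = −Σ p log₂ p ≈ 2.2008 bits.
Huffman merges: 1/10+137/1000→237/1000; 1/5+111/500→211/500; 237/1000+341/1000→289/500; 211/500+289/500→1. L = 2237/1000 ≈ 2.2370.
Efficiency = H/L = 2.2008/2.2370 = 98.4%.

98.4%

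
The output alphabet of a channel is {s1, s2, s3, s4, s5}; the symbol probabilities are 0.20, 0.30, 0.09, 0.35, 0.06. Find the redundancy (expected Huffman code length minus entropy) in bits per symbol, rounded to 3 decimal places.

Entropy H = −Σ p log₂ p ≈ 2.0718 bits.
Huffman merges: 3/50+9/100→3/20; 3/20+1/5→7/20; 3/10+7/20→13/20; 7/20+13/20→1. L = 43/20 ≈ 2.1500.
L − H = 2.1500 − 2.0718 = 0.078 bits.

0.078 bits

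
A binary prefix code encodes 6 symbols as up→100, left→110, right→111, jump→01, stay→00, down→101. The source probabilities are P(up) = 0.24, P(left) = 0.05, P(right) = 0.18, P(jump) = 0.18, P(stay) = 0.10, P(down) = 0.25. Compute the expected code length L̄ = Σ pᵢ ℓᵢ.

L̄ = Σ pᵢ·ℓᵢ = 0.24·3 + 0.05·3 + 0.18·3 + 0.18·2 + 0.10·2 + 0.25·3 = 2.72 bits/symbol.

2.72 bits/symbol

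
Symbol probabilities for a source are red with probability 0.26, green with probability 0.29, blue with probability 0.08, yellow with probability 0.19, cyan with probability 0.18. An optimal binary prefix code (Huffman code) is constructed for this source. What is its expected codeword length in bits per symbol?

Repeatedly combine the two least-probable nodes; the expected code length is the sum of the merged weights.
merge 2/25 + 9/50 → 13/50
merge 19/100 + 13/50 → 9/20
merge 13/50 + 29/100 → 11/20
merge 9/20 + 11/20 → 1
L = 13/50 + 9/20 + 11/20 + 1 = 113/50 = 2.26 bits/symbol.

2.26 bits/symbol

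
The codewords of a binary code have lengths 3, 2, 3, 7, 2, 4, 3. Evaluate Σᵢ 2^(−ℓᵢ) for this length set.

0.9453125

With common denominator 2^7 = 128: Σ 2^(−ℓᵢ) = 16/128 + 32/128 + 16/128 + 1/128 + 32/128 + 8/128 + 16/128 = 121/128 = 0.9453125.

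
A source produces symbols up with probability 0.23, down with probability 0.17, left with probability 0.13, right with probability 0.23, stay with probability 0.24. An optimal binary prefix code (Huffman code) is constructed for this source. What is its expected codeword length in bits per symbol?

Repeatedly combine the two least-probable nodes; the expected code length is the sum of the merged weights.
merge 13/100 + 17/100 → 3/10
merge 23/100 + 23/100 → 23/50
merge 6/25 + 3/10 → 27/50
merge 23/50 + 27/50 → 1
L = 3/10 + 23/50 + 27/50 + 1 = 23/10 = 2.3 bits/symbol.

2.3 bits/symbol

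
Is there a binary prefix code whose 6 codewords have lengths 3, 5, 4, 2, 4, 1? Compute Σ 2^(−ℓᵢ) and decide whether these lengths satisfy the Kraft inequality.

With common denominator 2^5 = 32: Σ 2^(−ℓᵢ) = 4/32 + 1/32 + 2/32 + 8/32 + 2/32 + 16/32 = 33/32 = 1.03125.
Kraft's inequality requires Σ ≤ 1; here Σ = 1.03125 > 1, so no such prefix code exists.

1.03125; no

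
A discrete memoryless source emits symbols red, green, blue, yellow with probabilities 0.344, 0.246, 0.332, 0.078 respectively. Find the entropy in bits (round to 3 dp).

H = −Σ pᵢ log₂ pᵢ.
−0.344·log₂(0.344) = 0.5296
−0.246·log₂(0.246) = 0.4977
−0.332·log₂(0.332) = 0.5281
−0.078·log₂(0.078) = 0.2871
Sum ≈ 1.8425 → 1.843 bits.

1.843 bits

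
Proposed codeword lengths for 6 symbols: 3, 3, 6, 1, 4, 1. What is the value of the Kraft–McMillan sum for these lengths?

1.328125

With common denominator 2^6 = 64: Σ 2^(−ℓᵢ) = 8/64 + 8/64 + 1/64 + 32/64 + 4/64 + 32/64 = 85/64 = 1.328125.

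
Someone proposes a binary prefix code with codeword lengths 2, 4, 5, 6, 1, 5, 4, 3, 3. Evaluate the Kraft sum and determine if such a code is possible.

With common denominator 2^6 = 64: Σ 2^(−ℓᵢ) = 16/64 + 4/64 + 2/64 + 1/64 + 32/64 + 2/64 + 4/64 + 8/64 + 8/64 = 77/64 = 1.203125.
Kraft's inequality requires Σ ≤ 1; here Σ = 1.203125 > 1, so no such prefix code exists.

1.203125; no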